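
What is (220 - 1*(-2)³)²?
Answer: 51984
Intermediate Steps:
(220 - 1*(-2)³)² = (220 - 1*(-8))² = (220 + 8)² = 228² = 51984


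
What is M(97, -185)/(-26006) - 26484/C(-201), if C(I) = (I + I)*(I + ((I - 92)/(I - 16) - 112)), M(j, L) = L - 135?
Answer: -5864897677/29458790614 ≈ -0.19909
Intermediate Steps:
M(j, L) = -135 + L
C(I) = 2*I*(-112 + I + (-92 + I)/(-16 + I)) (C(I) = (2*I)*(I + ((-92 + I)/(-16 + I) - 112)) = (2*I)*(I + (-112 + (-92 + I)/(-16 + I))) = (2*I)*(-112 + I + (-92 + I)/(-16 + I)) = 2*I*(-112 + I + (-92 + I)/(-16 + I)))
M(97, -185)/(-26006) - 26484/C(-201) = (-135 - 185)/(-26006) - 26484*(-(-16 - 201)/(402*(1700 + (-201)² - 127*(-201)))) = -320*(-1/26006) - 26484*217/(402*(1700 + 40401 + 25527)) = 160/13003 - 26484/(2*(-201)*(-1/217)*67628) = 160/13003 - 26484/27186456/217 = 160/13003 - 26484*217/27186456 = 160/13003 - 478919/2265538 = -5864897677/29458790614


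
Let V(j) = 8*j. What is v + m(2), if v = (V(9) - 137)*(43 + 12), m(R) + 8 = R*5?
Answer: -3573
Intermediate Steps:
m(R) = -8 + 5*R (m(R) = -8 + R*5 = -8 + 5*R)
v = -3575 (v = (8*9 - 137)*(43 + 12) = (72 - 137)*55 = -65*55 = -3575)
v + m(2) = -3575 + (-8 + 5*2) = -3575 + (-8 + 10) = -3575 + 2 = -3573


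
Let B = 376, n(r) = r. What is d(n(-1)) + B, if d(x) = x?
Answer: 375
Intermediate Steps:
d(n(-1)) + B = -1 + 376 = 375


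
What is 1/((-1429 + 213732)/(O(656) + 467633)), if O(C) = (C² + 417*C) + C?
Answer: 1172177/212303 ≈ 5.5212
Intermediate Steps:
O(C) = C² + 418*C
1/((-1429 + 213732)/(O(656) + 467633)) = 1/((-1429 + 213732)/(656*(418 + 656) + 467633)) = 1/(212303/(656*1074 + 467633)) = 1/(212303/(704544 + 467633)) = 1/(212303/1172177) = 1172177/212303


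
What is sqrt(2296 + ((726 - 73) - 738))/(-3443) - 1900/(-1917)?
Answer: 1900/1917 - sqrt(2211)/3443 ≈ 0.97748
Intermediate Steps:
sqrt(2296 + ((726 - 73) - 738))/(-3443) - 1900/(-1917) = sqrt(2296 + (653 - 738))*(-1/3443) - 1900*(-1/1917) = sqrt(2296 - 85)*(-1/3443) + 1900/1917 = sqrt(2211)*(-1/3443) + 1900/1917 = -sqrt(2211)/3443 + 1900/1917 = 1900/1917 - sqrt(2211)/3443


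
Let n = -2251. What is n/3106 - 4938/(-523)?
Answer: 14160155/1624438 ≈ 8.7169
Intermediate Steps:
n/3106 - 4938/(-523) = -2251/3106 - 4938/(-523) = -2251*1/3106 - 4938*(-1/523) = -2251/3106 + 4938/523 = 14160155/1624438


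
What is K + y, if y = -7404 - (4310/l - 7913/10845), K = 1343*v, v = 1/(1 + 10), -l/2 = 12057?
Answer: -3490851072163/479446605 ≈ -7281.0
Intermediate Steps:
l = -24114 (l = -2*12057 = -24114)
v = 1/11 ≈ 0.090909
K = 1343/11 (K = 1343*(1/11) = 1343/11 ≈ 122.09)
y = -322671558548/43586055 (y = -7404 - (4310/(-24114) - 7913/10845) = -7404 - (4310*(-1/24114) - 7913*1/10845) = -7404 - (-2155/12057 - 7913/10845) = -7404 - 1*(-39592672/43586055) = -7404 + 39592672/43586055 = -322671558548/43586055 ≈ -7403.1)
K + y = 1343/11 - 322671558548/43586055 = -3490851072163/479446605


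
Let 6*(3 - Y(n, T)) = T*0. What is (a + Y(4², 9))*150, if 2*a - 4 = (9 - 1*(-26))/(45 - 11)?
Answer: 28125/34 ≈ 827.21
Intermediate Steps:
Y(n, T) = 3 (Y(n, T) = 3 - T*0/6 = 3 - ⅙*0 = 3 + 0 = 3)
a = 171/68 (a = 2 + ((9 - 1*(-26))/(45 - 11))/2 = 2 + ((9 + 26)/34)/2 = 2 + (35*(1/34))/2 = 2 + (½)*(35/34) = 2 + 35/68 = 171/68 ≈ 2.5147)
(a + Y(4², 9))*150 = (171/68 + 3)*150 = (375/68)*150 = 28125/34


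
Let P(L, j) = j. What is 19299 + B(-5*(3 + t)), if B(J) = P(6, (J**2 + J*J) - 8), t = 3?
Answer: 21091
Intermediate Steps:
B(J) = -8 + 2*J**2 (B(J) = (J**2 + J*J) - 8 = (J**2 + J**2) - 8 = 2*J**2 - 8 = -8 + 2*J**2)
19299 + B(-5*(3 + t)) = 19299 + (-8 + 2*(-5*(3 + 3))**2) = 19299 + (-8 + 2*(-5*6)**2) = 19299 + (-8 + 2*(-30)**2) = 19299 + (-8 + 2*900) = 19299 + (-8 + 1800) = 19299 + 1792 = 21091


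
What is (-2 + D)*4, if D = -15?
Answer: -68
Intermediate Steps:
(-2 + D)*4 = (-2 - 15)*4 = -17*4 = -68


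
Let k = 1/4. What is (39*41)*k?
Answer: 1599/4 ≈ 399.75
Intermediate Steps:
k = 1/4 ≈ 0.25000
(39*41)*k = (39*41)*(1/4) = 1599*(1/4) = 1599/4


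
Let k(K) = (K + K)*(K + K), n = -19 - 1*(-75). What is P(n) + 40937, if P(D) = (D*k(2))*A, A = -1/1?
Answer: 40041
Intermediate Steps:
A = -1 (A = -1*1 = -1)
n = 56 (n = -19 + 75 = 56)
k(K) = 4*K**2 (k(K) = (2*K)*(2*K) = 4*K**2)
P(D) = -16*D (P(D) = (D*(4*2**2))*(-1) = (D*(4*4))*(-1) = (D*16)*(-1) = (16*D)*(-1) = -16*D)
P(n) + 40937 = -16*56 + 40937 = -896 + 40937 = 40041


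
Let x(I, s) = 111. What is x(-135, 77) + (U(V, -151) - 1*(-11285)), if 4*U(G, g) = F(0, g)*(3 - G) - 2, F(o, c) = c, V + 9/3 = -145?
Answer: 22781/4 ≈ 5695.3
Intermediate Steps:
V = -148 (V = -3 - 145 = -148)
U(G, g) = -½ + g*(3 - G)/4 (U(G, g) = (g*(3 - G) - 2)/4 = (-2 + g*(3 - G))/4 = -½ + g*(3 - G)/4)
x(-135, 77) + (U(V, -151) - 1*(-11285)) = 111 + ((-½ + (¾)*(-151) - ¼*(-148)*(-151)) - 1*(-11285)) = 111 + ((-½ - 453/4 - 5587) + 11285) = 111 + (-22803/4 + 11285) = 111 + 22337/4 = 22781/4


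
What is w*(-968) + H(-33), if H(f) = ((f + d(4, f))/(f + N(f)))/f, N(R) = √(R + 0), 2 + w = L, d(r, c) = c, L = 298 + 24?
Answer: -5265921/17 - I*√33/561 ≈ -3.0976e+5 - 0.01024*I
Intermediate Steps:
L = 322
w = 320 (w = -2 + 322 = 320)
N(R) = √R
H(f) = 2/(f + √f) (H(f) = ((f + f)/(f + √f))/f = ((2*f)/(f + √f))/f = (2*f/(f + √f))/f = 2/(f + √f))
w*(-968) + H(-33) = 320*(-968) + 2/(-33 + √(-33)) = -309760 + 2/(-33 + I*√33)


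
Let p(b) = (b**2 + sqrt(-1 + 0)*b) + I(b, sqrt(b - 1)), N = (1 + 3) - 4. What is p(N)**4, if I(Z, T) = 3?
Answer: 81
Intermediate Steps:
N = 0 (N = 4 - 4 = 0)
p(b) = 3 + b**2 + I*b (p(b) = (b**2 + sqrt(-1 + 0)*b) + 3 = (b**2 + sqrt(-1)*b) + 3 = (b**2 + I*b) + 3 = 3 + b**2 + I*b)
p(N)**4 = (3 + 0**2 + I*0)**4 = (3 + 0 + 0)**4 = 3**4 = 81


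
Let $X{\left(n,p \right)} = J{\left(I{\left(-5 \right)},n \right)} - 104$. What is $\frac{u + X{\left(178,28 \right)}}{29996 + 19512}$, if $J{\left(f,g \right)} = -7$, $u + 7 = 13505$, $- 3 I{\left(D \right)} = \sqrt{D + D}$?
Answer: $\frac{13387}{49508} \approx 0.2704$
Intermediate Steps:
$I{\left(D \right)} = - \frac{\sqrt{2} \sqrt{D}}{3}$ ($I{\left(D \right)} = - \frac{\sqrt{D + D}}{3} = - \frac{\sqrt{2 D}}{3} = - \frac{\sqrt{2} \sqrt{D}}{3}$)
$u = 13498$ ($u = -7 + 13505 = 13498$)
$X{\left(n,p \right)} = -111$ ($X{\left(n,p \right)} = -7 - 104 = -111$)
$\frac{u + X{\left(178,28 \right)}}{29996 + 19512} = \frac{13498 - 111}{29996 + 19512} = \frac{13387}{49508}$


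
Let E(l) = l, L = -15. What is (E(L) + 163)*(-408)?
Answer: -60384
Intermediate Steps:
(E(L) + 163)*(-408) = (-15 + 163)*(-408) = 148*(-408) = -60384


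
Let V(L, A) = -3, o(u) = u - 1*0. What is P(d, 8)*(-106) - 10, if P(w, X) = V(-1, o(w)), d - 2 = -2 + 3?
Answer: 308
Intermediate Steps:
o(u) = u (o(u) = u + 0 = u)
d = 3 (d = 2 + (-2 + 3) = 2 + 1 = 3)
P(w, X) = -3
P(d, 8)*(-106) - 10 = -3*(-106) - 10 = 318 - 10 = 308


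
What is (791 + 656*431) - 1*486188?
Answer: -202661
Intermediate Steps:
(791 + 656*431) - 1*486188 = (791 + 282736) - 486188 = 283527 - 486188 = -202661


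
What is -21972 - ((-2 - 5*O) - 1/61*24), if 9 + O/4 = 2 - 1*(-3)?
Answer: -1345026/61 ≈ -22050.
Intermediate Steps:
O = -16 (O = -36 + 4*(2 - 1*(-3)) = -36 + 4*(2 + 3) = -36 + 4*5 = -36 + 20 = -16)
-21972 - ((-2 - 5*O) - 1/61*24) = -21972 - ((-2 - 5*(-16)) - 1/61*24) = -21972 - ((-2 + 80) - 1*1/61*24) = -21972 - (78 - 1/61*24) = -21972 - (78 - 24/61) = -21972 - 1*4734/61 = -21972 - 4734/61 = -1345026/61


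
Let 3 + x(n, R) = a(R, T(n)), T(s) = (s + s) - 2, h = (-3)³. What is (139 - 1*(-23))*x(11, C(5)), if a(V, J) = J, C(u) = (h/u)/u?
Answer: 2754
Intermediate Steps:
h = -27
T(s) = -2 + 2*s (T(s) = 2*s - 2 = -2 + 2*s)
C(u) = -27/u² (C(u) = (-27/u)/u = -27/u²)
x(n, R) = -5 + 2*n (x(n, R) = -3 + (-2 + 2*n) = -5 + 2*n)
(139 - 1*(-23))*x(11, C(5)) = (139 - 1*(-23))*(-5 + 2*11) = (139 + 23)*(-5 + 22) = 162*17 = 2754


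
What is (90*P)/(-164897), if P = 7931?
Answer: -713790/164897 ≈ -4.3287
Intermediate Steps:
(90*P)/(-164897) = (90*7931)/(-164897) = 713790*(-1/164897) = -713790/164897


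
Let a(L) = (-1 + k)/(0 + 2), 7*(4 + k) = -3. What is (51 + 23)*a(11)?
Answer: -1406/7 ≈ -200.86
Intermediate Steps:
k = -31/7 (k = -4 + (⅐)*(-3) = -4 - 3/7 = -31/7 ≈ -4.4286)
a(L) = -19/7 (a(L) = (-1 - 31/7)/(0 + 2) = -38/7/2 = -38/7*½ = -19/7)
(51 + 23)*a(11) = (51 + 23)*(-19/7) = 74*(-19/7) = -1406/7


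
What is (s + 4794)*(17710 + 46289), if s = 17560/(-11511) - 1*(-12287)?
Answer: 1398035620241/1279 ≈ 1.0931e+9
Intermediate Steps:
s = 141418097/11511 (s = 17560*(-1/11511) + 12287 = -17560/11511 + 12287 = 141418097/11511 ≈ 12285.)
(s + 4794)*(17710 + 46289) = (141418097/11511 + 4794)*(17710 + 46289) = (196601831/11511)*63999 = 1398035620241/1279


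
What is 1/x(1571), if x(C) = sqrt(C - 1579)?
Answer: -I*sqrt(2)/4 ≈ -0.35355*I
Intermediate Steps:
x(C) = sqrt(-1579 + C)
1/x(1571) = 1/(sqrt(-1579 + 1571)) = 1/(sqrt(-8)) = 1/(2*I*sqrt(2)) = -I*sqrt(2)/4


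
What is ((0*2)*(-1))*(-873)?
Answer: 0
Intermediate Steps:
((0*2)*(-1))*(-873) = (0*(-1))*(-873) = 0*(-873) = 0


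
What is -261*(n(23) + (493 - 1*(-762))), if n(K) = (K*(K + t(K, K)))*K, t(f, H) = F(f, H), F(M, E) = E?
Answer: -6678729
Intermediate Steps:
t(f, H) = H
n(K) = 2*K**3 (n(K) = (K*(K + K))*K = (K*(2*K))*K = (2*K**2)*K = 2*K**3)
-261*(n(23) + (493 - 1*(-762))) = -261*(2*23**3 + (493 - 1*(-762))) = -261*(2*12167 + (493 + 762)) = -261*(24334 + 1255) = -261*25589 = -6678729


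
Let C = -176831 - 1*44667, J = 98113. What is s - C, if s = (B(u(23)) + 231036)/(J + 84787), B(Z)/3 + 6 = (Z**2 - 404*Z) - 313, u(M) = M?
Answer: 4051218799/18290 ≈ 2.2150e+5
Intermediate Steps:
B(Z) = -957 - 1212*Z + 3*Z**2 (B(Z) = -18 + 3*((Z**2 - 404*Z) - 313) = -18 + 3*(-313 + Z**2 - 404*Z) = -18 + (-939 - 1212*Z + 3*Z**2) = -957 - 1212*Z + 3*Z**2)
C = -221498 (C = -176831 - 44667 = -221498)
s = 20379/18290 (s = ((-957 - 1212*23 + 3*23**2) + 231036)/(98113 + 84787) = ((-957 - 27876 + 3*529) + 231036)/182900 = ((-957 - 27876 + 1587) + 231036)*(1/182900) = (-27246 + 231036)*(1/182900) = 203790*(1/182900) = 20379/18290 ≈ 1.1142)
s - C = 20379/18290 - 1*(-221498) = 20379/18290 + 221498 = 4051218799/18290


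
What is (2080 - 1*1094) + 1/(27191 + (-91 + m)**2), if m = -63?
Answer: 50194303/50907 ≈ 986.00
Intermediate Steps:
(2080 - 1*1094) + 1/(27191 + (-91 + m)**2) = (2080 - 1*1094) + 1/(27191 + (-91 - 63)**2) = (2080 - 1094) + 1/(27191 + (-154)**2) = 986 + 1/(27191 + 23716) = 986 + 1/50907 = 50194303/50907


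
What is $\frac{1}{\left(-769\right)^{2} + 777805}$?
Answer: $\frac{1}{1369166} \approx 7.3037 \cdot 10^{-7}$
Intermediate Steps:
$\frac{1}{\left(-769\right)^{2} + 777805} = \frac{1}{591361 + 777805} = \frac{1}{1369166}$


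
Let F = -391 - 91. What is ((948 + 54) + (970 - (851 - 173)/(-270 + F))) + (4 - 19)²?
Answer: 826411/376 ≈ 2197.9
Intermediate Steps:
F = -482
((948 + 54) + (970 - (851 - 173)/(-270 + F))) + (4 - 19)² = ((948 + 54) + (970 - (851 - 173)/(-270 - 482))) + (4 - 19)² = (1002 + (970 - 678/(-752))) + (-15)² = (1002 + (970 - 678*(-1)/752)) + 225 = (1002 + (970 - 1*(-339/376))) + 225 = (1002 + (970 + 339/376)) + 225 = (1002 + 365059/376) + 225 = 741811/376 + 225 = 826411/376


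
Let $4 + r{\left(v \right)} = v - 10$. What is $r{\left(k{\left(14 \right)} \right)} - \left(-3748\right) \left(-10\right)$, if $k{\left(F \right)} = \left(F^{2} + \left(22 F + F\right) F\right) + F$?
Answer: $-32776$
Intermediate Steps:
$k{\left(F \right)} = F + 24 F^{2}$ ($k{\left(F \right)} = \left(F^{2} + 23 F F\right) + F = \left(F^{2} + 23 F^{2}\right) + F = 24 F^{2} + F = F + 24 F^{2}$)
$r{\left(v \right)} = -14 + v$ ($r{\left(v \right)} = -4 + \left(v - 10\right) = -4 + \left(-10 + v\right) = -14 + v$)
$r{\left(k{\left(14 \right)} \right)} - \left(-3748\right) \left(-10\right) = \left(-14 + 14 \left(1 + 24 \cdot 14\right)\right) - \left(-3748\right) \left(-10\right) = \left(-14 + 14 \left(1 + 336\right)\right) - 37480 = \left(-14 + 14 \cdot 337\right) - 37480 = \left(-14 + 4718\right) - 37480 = 4704 - 37480 = -32776$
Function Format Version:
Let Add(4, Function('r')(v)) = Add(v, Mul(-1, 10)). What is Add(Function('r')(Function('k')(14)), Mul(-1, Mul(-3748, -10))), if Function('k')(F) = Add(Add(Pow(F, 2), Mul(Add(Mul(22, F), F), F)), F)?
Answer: -32776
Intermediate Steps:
Function('k')(F) = Add(F, Mul(24, Pow(F, 2))) (Function('k')(F) = Add(Add(Pow(F, 2), Mul(Mul(23, F), F)), F) = Add(Add(Pow(F, 2), Mul(23, Pow(F, 2))), F) = Add(Mul(24, Pow(F, 2)), F) = Add(F, Mul(24, Pow(F, 2))))
Function('r')(v) = Add(-14, v) (Function('r')(v) = Add(-4, Add(v, Mul(-1, 10))) = Add(-4, Add(v, -10)) = Add(-4, Add(-10, v)) = Add(-14, v))
Add(Function('r')(Function('k')(14)), Mul(-1, Mul(-3748, -10))) = Add(Add(-14, Mul(14, Add(1, Mul(24, 14)))), Mul(-1, Mul(-3748, -10))) = Add(Add(-14, Mul(14, Add(1, 336))), Mul(-1, 37480)) = Add(Add(-14, Mul(14, 337)), -37480) = Add(Add(-14, 4718), -37480) = Add(4704, -37480) = -32776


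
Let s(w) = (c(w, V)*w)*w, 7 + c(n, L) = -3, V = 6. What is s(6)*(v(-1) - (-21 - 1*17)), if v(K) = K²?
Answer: -14040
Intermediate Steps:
c(n, L) = -10 (c(n, L) = -7 - 3 = -10)
s(w) = -10*w² (s(w) = (-10*w)*w = -10*w²)
s(6)*(v(-1) - (-21 - 1*17)) = (-10*6²)*((-1)² - (-21 - 1*17)) = (-10*36)*(1 - (-21 - 17)) = -360*(1 - 1*(-38)) = -360*(1 + 38) = -360*39 = -14040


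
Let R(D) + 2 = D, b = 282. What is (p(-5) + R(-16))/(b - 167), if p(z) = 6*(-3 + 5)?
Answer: -6/115 ≈ -0.052174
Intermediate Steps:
R(D) = -2 + D
p(z) = 12 (p(z) = 6*2 = 12)
(p(-5) + R(-16))/(b - 167) = (12 + (-2 - 16))/(282 - 167) = (12 - 18)/115 = -6*1/115 = -6/115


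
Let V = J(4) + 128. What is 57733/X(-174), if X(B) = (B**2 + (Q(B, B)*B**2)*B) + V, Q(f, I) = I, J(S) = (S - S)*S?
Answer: 57733/916666580 ≈ 6.2982e-5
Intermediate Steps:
J(S) = 0 (J(S) = 0*S = 0)
V = 128 (V = 0 + 128 = 128)
X(B) = 128 + B**2 + B**4 (X(B) = (B**2 + (B*B**2)*B) + 128 = (B**2 + B**3*B) + 128 = (B**2 + B**4) + 128 = 128 + B**2 + B**4)
57733/X(-174) = 57733/(128 + (-174)**2 + (-174)**4) = 57733/(128 + 30276 + 916636176) = 57733/916666580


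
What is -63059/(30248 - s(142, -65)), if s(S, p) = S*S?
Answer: -63059/10084 ≈ -6.2534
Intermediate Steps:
s(S, p) = S²
-63059/(30248 - s(142, -65)) = -63059/(30248 - 1*142²) = -63059/(30248 - 1*20164) = -63059/(30248 - 20164) = -63059/10084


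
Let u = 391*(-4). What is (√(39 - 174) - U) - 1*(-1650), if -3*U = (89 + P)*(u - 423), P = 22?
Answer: -71869 + 3*I*√15 ≈ -71869.0 + 11.619*I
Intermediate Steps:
u = -1564
U = 73519 (U = -(89 + 22)*(-1564 - 423)/3 = -37*(-1987) = -⅓*(-220557) = 73519)
(√(39 - 174) - U) - 1*(-1650) = (√(39 - 174) - 1*73519) - 1*(-1650) = (√(-135) - 73519) + 1650 = (3*I*√15 - 73519) + 1650 = (-73519 + 3*I*√15) + 1650 = -71869 + 3*I*√15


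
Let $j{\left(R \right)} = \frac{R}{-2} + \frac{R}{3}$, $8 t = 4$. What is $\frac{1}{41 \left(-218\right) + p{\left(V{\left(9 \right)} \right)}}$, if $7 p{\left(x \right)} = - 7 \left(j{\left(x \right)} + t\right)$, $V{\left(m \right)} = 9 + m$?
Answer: $- \frac{2}{17871} \approx -0.00011191$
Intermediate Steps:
$t = \frac{1}{2}$ ($t = \frac{1}{8} \cdot 4 = \frac{1}{2} \approx 0.5$)
$j{\left(R \right)} = - \frac{R}{6}$ ($j{\left(R \right)} = R \left(- \frac{1}{2}\right) + R \frac{1}{3} = - \frac{R}{2} + \frac{R}{3} = - \frac{R}{6}$)
$p{\left(x \right)} = - \frac{1}{2} + \frac{x}{6}$ ($p{\left(x \right)} = \frac{\left(-7\right) \left(- \frac{x}{6} + \frac{1}{2}\right)}{7} = \frac{\left(-7\right) \left(\frac{1}{2} - \frac{x}{6}\right)}{7} = \frac{- \frac{7}{2} + \frac{7 x}{6}}{7} = - \frac{1}{2} + \frac{x}{6}$)
$\frac{1}{41 \left(-218\right) + p{\left(V{\left(9 \right)} \right)}} = \frac{1}{41 \left(-218\right) - \left(\frac{1}{2} - \frac{9 + 9}{6}\right)} = \frac{1}{-8938 + \left(- \frac{1}{2} + \frac{1}{6} \cdot 18\right)} = \frac{1}{-8938 + \left(- \frac{1}{2} + 3\right)} = \frac{1}{-8938 + \frac{5}{2}} = \frac{1}{- \frac{17871}{2}} = - \frac{2}{17871}$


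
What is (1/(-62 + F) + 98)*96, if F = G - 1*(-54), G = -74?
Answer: 385680/41 ≈ 9406.8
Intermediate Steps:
F = -20 (F = -74 - 1*(-54) = -74 + 54 = -20)
(1/(-62 + F) + 98)*96 = (1/(-62 - 20) + 98)*96 = (1/(-82) + 98)*96 = (-1/82 + 98)*96 = (8035/82)*96 = 385680/41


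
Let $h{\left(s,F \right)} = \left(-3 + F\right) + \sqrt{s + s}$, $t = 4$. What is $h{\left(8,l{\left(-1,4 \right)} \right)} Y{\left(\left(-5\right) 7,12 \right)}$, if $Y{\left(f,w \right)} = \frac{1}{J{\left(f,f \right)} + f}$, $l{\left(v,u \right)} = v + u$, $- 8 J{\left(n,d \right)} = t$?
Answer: $- \frac{8}{71} \approx -0.11268$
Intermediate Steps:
$J{\left(n,d \right)} = - \frac{1}{2}$ ($J{\left(n,d \right)} = \left(- \frac{1}{8}\right) 4 = - \frac{1}{2}$)
$l{\left(v,u \right)} = u + v$
$Y{\left(f,w \right)} = \frac{1}{- \frac{1}{2} + f}$
$h{\left(s,F \right)} = -3 + F + \sqrt{2} \sqrt{s}$ ($h{\left(s,F \right)} = \left(-3 + F\right) + \sqrt{2 s} = \left(-3 + F\right) + \sqrt{2} \sqrt{s} = -3 + F + \sqrt{2} \sqrt{s}$)
$h{\left(8,l{\left(-1,4 \right)} \right)} Y{\left(\left(-5\right) 7,12 \right)} = \left(-3 + \left(4 - 1\right) + \sqrt{2} \sqrt{8}\right) \frac{2}{-1 + 2 \left(\left(-5\right) 7\right)} = \left(-3 + 3 + \sqrt{2} \cdot 2 \sqrt{2}\right) \frac{2}{-1 + 2 \left(-35\right)} = \left(-3 + 3 + 4\right) \frac{2}{-1 - 70} = 4 \frac{2}{-71} = 4 \cdot 2 \left(- \frac{1}{71}\right) = 4 \left(- \frac{2}{71}\right) = - \frac{8}{71}$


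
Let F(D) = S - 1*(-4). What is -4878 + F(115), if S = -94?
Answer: -4968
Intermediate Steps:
F(D) = -90 (F(D) = -94 - 1*(-4) = -94 + 4 = -90)
-4878 + F(115) = -4878 - 90 = -4968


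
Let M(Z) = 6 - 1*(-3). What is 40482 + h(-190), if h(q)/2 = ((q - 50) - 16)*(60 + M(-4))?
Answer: 5154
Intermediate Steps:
M(Z) = 9 (M(Z) = 6 + 3 = 9)
h(q) = -9108 + 138*q (h(q) = 2*(((q - 50) - 16)*(60 + 9)) = 2*(((-50 + q) - 16)*69) = 2*((-66 + q)*69) = 2*(-4554 + 69*q) = -9108 + 138*q)
40482 + h(-190) = 40482 + (-9108 + 138*(-190)) = 40482 + (-9108 - 26220) = 40482 - 35328 = 5154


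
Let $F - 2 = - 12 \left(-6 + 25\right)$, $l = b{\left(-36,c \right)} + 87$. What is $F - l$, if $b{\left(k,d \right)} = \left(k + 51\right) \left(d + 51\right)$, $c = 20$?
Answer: $-1378$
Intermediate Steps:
$b{\left(k,d \right)} = \left(51 + d\right) \left(51 + k\right)$ ($b{\left(k,d \right)} = \left(51 + k\right) \left(51 + d\right) = \left(51 + d\right) \left(51 + k\right)$)
$l = 1152$ ($l = \left(2601 + 51 \cdot 20 + 51 \left(-36\right) + 20 \left(-36\right)\right) + 87 = \left(2601 + 1020 - 1836 - 720\right) + 87 = 1065 + 87 = 1152$)
$F = -226$ ($F = 2 - 12 \left(-6 + 25\right) = 2 - 12 \cdot 19 = 2 - 228 = -226$)
$F - l = -226 - 1152 = -1378$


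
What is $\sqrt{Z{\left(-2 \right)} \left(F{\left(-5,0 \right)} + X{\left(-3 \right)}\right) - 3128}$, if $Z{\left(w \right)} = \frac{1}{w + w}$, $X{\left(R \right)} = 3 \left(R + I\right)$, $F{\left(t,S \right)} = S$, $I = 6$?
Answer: $\frac{i \sqrt{12521}}{2} \approx 55.949 i$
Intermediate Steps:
$X{\left(R \right)} = 18 + 3 R$ ($X{\left(R \right)} = 3 \left(R + 6\right) = 3 \left(6 + R\right) = 18 + 3 R$)
$Z{\left(w \right)} = \frac{1}{2 w}$
$\sqrt{Z{\left(-2 \right)} \left(F{\left(-5,0 \right)} + X{\left(-3 \right)}\right) - 3128} = \sqrt{\frac{1}{2 \left(-2\right)} \left(0 + \left(18 + 3 \left(-3\right)\right)\right) - 3128} = \sqrt{\frac{1}{2} \left(- \frac{1}{2}\right) \left(0 + \left(18 - 9\right)\right) - 3128} = \sqrt{- \frac{0 + 9}{4} - 3128} = \sqrt{\left(- \frac{1}{4}\right) 9 - 3128} = \sqrt{- \frac{9}{4} - 3128} = \sqrt{- \frac{12521}{4}} = \frac{i \sqrt{12521}}{2}$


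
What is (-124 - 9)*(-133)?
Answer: 17689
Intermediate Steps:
(-124 - 9)*(-133) = -133*(-133) = 17689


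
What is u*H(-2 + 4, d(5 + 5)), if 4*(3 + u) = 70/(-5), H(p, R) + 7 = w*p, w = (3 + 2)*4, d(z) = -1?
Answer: -429/2 ≈ -214.50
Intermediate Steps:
w = 20 (w = 5*4 = 20)
H(p, R) = -7 + 20*p
u = -13/2 (u = -3 + (70/(-5))/4 = -3 + (70*(-⅕))/4 = -3 + (¼)*(-14) = -3 - 7/2 = -13/2 ≈ -6.5000)
u*H(-2 + 4, d(5 + 5)) = -13*(-7 + 20*(-2 + 4))/2 = -13*(-7 + 20*2)/2 = -13*(-7 + 40)/2 = -13/2*33 = -429/2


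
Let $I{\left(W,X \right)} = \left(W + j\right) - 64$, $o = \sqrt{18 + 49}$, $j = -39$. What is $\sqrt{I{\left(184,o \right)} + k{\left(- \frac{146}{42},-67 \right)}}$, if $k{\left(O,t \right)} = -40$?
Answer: $\sqrt{41} \approx 6.4031$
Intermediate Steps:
$o = \sqrt{67} \approx 8.1853$
$I{\left(W,X \right)} = -103 + W$ ($I{\left(W,X \right)} = \left(W - 39\right) - 64 = \left(-39 + W\right) - 64 = -103 + W$)
$\sqrt{I{\left(184,o \right)} + k{\left(- \frac{146}{42},-67 \right)}} = \sqrt{\left(-103 + 184\right) - 40} = \sqrt{81 - 40} = \sqrt{41}$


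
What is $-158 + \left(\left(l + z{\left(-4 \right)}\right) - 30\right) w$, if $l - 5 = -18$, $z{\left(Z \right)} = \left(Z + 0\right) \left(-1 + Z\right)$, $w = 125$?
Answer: $-3033$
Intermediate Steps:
$z{\left(Z \right)} = Z \left(-1 + Z\right)$
$l = -13$ ($l = 5 - 18 = -13$)
$-158 + \left(\left(l + z{\left(-4 \right)}\right) - 30\right) w = -158 + \left(\left(-13 - 4 \left(-1 - 4\right)\right) - 30\right) 125 = -158 + \left(\left(-13 - -20\right) - 30\right) 125 = -158 + \left(\left(-13 + 20\right) - 30\right) 125 = -158 + \left(7 - 30\right) 125 = -158 - 2875 = -3033$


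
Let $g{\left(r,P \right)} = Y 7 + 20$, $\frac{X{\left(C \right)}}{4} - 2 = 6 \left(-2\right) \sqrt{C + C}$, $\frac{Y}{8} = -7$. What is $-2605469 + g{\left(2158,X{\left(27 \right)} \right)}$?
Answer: $-2605841$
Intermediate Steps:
$Y = -56$ ($Y = 8 \left(-7\right) = -56$)
$X{\left(C \right)} = 8 - 48 \sqrt{2} \sqrt{C}$ ($X{\left(C \right)} = 8 + 4 \cdot 6 \left(-2\right) \sqrt{C + C} = 8 + 4 \left(- 12 \sqrt{2 C}\right) = 8 + 4 \left(- 12 \sqrt{2} \sqrt{C}\right) = 8 - 48 \sqrt{2} \sqrt{C}$)
$g{\left(r,P \right)} = -372$ ($g{\left(r,P \right)} = \left(-56\right) 7 + 20 = -392 + 20 = -372$)
$-2605469 + g{\left(2158,X{\left(27 \right)} \right)} = -2605469 - 372 = -2605841$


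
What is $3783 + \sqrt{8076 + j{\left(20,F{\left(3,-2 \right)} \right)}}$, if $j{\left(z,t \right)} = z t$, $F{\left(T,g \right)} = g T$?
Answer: $3783 + 6 \sqrt{221} \approx 3872.2$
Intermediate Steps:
$F{\left(T,g \right)} = T g$
$j{\left(z,t \right)} = t z$
$3783 + \sqrt{8076 + j{\left(20,F{\left(3,-2 \right)} \right)}} = 3783 + \sqrt{8076 + 3 \left(-2\right) 20} = 3783 + \sqrt{8076 - 120} = 3783 + \sqrt{7956} = 3783 + 6 \sqrt{221}$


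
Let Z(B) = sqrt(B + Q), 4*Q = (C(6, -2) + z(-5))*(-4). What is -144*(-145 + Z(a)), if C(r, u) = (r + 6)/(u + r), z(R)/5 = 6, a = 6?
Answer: 20880 - 432*I*sqrt(3) ≈ 20880.0 - 748.25*I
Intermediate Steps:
z(R) = 30 (z(R) = 5*6 = 30)
C(r, u) = (6 + r)/(r + u)
Q = -33 (Q = (((6 + 6)/(6 - 2) + 30)*(-4))/4 = ((12/4 + 30)*(-4))/4 = (((1/4)*12 + 30)*(-4))/4 = ((3 + 30)*(-4))/4 = (33*(-4))/4 = (1/4)*(-132) = -33)
Z(B) = sqrt(-33 + B) (Z(B) = sqrt(B - 33) = sqrt(-33 + B))
-144*(-145 + Z(a)) = -144*(-145 + sqrt(-33 + 6)) = -144*(-145 + sqrt(-27)) = -144*(-145 + 3*I*sqrt(3)) = 20880 - 432*I*sqrt(3)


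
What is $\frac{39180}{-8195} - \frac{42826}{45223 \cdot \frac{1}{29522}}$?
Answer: $- \frac{2072557100336}{74120497} \approx -27962.0$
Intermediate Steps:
$\frac{39180}{-8195} - \frac{42826}{45223 \cdot \frac{1}{29522}} = 39180 \left(- \frac{1}{8195}\right) - \frac{42826}{45223 \cdot \frac{1}{29522}} = - \frac{7836}{1639} - \frac{42826}{\frac{45223}{29522}} = - \frac{7836}{1639} - \frac{1264309172}{45223} = - \frac{2072557100336}{74120497}$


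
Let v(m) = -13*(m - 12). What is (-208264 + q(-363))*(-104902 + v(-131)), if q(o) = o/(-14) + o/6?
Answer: 150245967870/7 ≈ 2.1464e+10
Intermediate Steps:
v(m) = 156 - 13*m (v(m) = -13*(-12 + m) = 156 - 13*m)
q(o) = 2*o/21 (q(o) = o*(-1/14) + o*(⅙) = -o/14 + o/6 = 2*o/21)
(-208264 + q(-363))*(-104902 + v(-131)) = (-208264 + (2/21)*(-363))*(-104902 + (156 - 13*(-131))) = (-208264 - 242/7)*(-104902 + (156 + 1703)) = -1458090*(-104902 + 1859)/7 = -1458090/7*(-103043) = 150245967870/7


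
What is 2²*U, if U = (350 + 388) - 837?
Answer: -396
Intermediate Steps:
U = -99 (U = 738 - 837 = -99)
2²*U = 2²*(-99) = 4*(-99) = -396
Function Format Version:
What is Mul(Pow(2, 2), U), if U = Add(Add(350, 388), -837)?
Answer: -396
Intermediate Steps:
U = -99 (U = Add(738, -837) = -99)
Mul(Pow(2, 2), U) = Mul(Pow(2, 2), -99) = Mul(4, -99) = -396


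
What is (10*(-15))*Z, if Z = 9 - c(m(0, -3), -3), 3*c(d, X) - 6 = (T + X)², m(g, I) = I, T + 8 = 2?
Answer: 3000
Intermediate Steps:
T = -6 (T = -8 + 2 = -6)
c(d, X) = 2 + (-6 + X)²/3
Z = -20 (Z = 9 - (2 + (-6 - 3)²/3) = 9 - (2 + (⅓)*(-9)²) = 9 - (2 + (⅓)*81) = 9 - (2 + 27) = 9 - 1*29 = 9 - 29 = -20)
(10*(-15))*Z = (10*(-15))*(-20) = -150*(-20) = 3000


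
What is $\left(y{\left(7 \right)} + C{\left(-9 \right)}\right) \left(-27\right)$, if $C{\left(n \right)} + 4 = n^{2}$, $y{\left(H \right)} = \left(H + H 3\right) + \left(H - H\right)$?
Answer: $-2835$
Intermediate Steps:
$y{\left(H \right)} = 4 H$ ($y{\left(H \right)} = \left(H + 3 H\right) + 0 = 4 H + 0 = 4 H$)
$C{\left(n \right)} = -4 + n^{2}$
$\left(y{\left(7 \right)} + C{\left(-9 \right)}\right) \left(-27\right) = \left(4 \cdot 7 - \left(4 - \left(-9\right)^{2}\right)\right) \left(-27\right) = \left(28 + \left(-4 + 81\right)\right) \left(-27\right) = \left(28 + 77\right) \left(-27\right) = 105 \left(-27\right) = -2835$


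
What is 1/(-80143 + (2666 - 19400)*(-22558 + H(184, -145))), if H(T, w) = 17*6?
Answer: 1/375698561 ≈ 2.6617e-9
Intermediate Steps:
H(T, w) = 102
1/(-80143 + (2666 - 19400)*(-22558 + H(184, -145))) = 1/(-80143 + (2666 - 19400)*(-22558 + 102)) = 1/(-80143 - 16734*(-22456)) = 1/(-80143 + 375778704) = 1/375698561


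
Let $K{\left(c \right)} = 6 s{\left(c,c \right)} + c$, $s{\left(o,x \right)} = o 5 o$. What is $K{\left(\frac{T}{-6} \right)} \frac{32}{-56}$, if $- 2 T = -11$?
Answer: $- \frac{583}{42} \approx -13.881$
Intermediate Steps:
$T = \frac{11}{2}$ ($T = \left(- \frac{1}{2}\right) \left(-11\right) = \frac{11}{2} \approx 5.5$)
$s{\left(o,x \right)} = 5 o^{2}$ ($s{\left(o,x \right)} = 5 o o = 5 o^{2}$)
$K{\left(c \right)} = c + 30 c^{2}$ ($K{\left(c \right)} = 6 \cdot 5 c^{2} + c = 30 c^{2} + c = c + 30 c^{2}$)
$K{\left(\frac{T}{-6} \right)} \frac{32}{-56} = \frac{11}{2 \left(-6\right)} \left(1 + 30 \frac{11}{2 \left(-6\right)}\right) \frac{32}{-56} = \frac{11}{2} \left(- \frac{1}{6}\right) \left(1 + 30 \cdot \frac{11}{2} \left(- \frac{1}{6}\right)\right) 32 \left(- \frac{1}{56}\right) = - \frac{11 \left(1 + 30 \left(- \frac{11}{12}\right)\right)}{12} \left(- \frac{4}{7}\right) = - \frac{11 \left(1 - \frac{55}{2}\right)}{12} \left(- \frac{4}{7}\right) = \left(- \frac{11}{12}\right) \left(- \frac{53}{2}\right) \left(- \frac{4}{7}\right) = \frac{583}{24} \left(- \frac{4}{7}\right) = - \frac{583}{42}$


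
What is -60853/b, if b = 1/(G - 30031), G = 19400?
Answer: 646928243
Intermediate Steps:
b = -1/10631 (b = 1/(19400 - 30031) = 1/(-10631) = -1/10631 ≈ -9.4065e-5)
-60853/b = -60853/(-1/10631) = -60853*(-10631) = 646928243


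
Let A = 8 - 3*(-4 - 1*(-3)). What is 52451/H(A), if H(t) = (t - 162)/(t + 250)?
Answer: -13689711/151 ≈ -90660.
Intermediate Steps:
A = 11 (A = 8 - 3*(-4 + 3) = 8 - 3*(-1) = 8 + 3 = 11)
H(t) = (-162 + t)/(250 + t)
52451/H(A) = 52451/(((-162 + 11)/(250 + 11))) = 52451/((-151/261)) = 52451/(((1/261)*(-151))) = 52451/(-151/261) = 52451*(-261/151) = -13689711/151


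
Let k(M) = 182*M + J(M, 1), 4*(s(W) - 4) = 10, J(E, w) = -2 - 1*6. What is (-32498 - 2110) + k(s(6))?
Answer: -33433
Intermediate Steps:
J(E, w) = -8 (J(E, w) = -2 - 6 = -8)
s(W) = 13/2 (s(W) = 4 + (¼)*10 = 4 + 5/2 = 13/2)
k(M) = -8 + 182*M (k(M) = 182*M - 8 = -8 + 182*M)
(-32498 - 2110) + k(s(6)) = (-32498 - 2110) + (-8 + 182*(13/2)) = -34608 + (-8 + 1183) = -34608 + 1175 = -33433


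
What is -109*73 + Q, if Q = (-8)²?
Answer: -7893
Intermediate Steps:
Q = 64
-109*73 + Q = -109*73 + 64 = -7957 + 64 = -7893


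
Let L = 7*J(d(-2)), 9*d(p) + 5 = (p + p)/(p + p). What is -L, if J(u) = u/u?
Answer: -7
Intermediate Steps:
d(p) = -4/9 (d(p) = -5/9 + ((p + p)/(p + p))/9 = -5/9 + ((2*p)/((2*p)))/9 = -5/9 + ((2*p)*(1/(2*p)))/9 = -5/9 + (⅑)*1 = -5/9 + ⅑ = -4/9)
J(u) = 1
L = 7 (L = 7*1 = 7)
-L = -1*7 = -7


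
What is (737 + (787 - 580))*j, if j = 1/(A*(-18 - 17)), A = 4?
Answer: -236/35 ≈ -6.7429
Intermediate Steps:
j = -1/140 (j = 1/(4*(-18 - 17)) = 1/(4*(-35)) = 1/(-140) = -1/140 ≈ -0.0071429)
(737 + (787 - 580))*j = (737 + (787 - 580))*(-1/140) = (737 + 207)*(-1/140) = 944*(-1/140) = -236/35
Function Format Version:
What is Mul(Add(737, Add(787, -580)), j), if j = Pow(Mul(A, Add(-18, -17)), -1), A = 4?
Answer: Rational(-236, 35) ≈ -6.7429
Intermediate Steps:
j = Rational(-1, 140) (j = Pow(Mul(4, Add(-18, -17)), -1) = Pow(Mul(4, -35), -1) = Pow(-140, -1) = Rational(-1, 140) ≈ -0.0071429)
Mul(Add(737, Add(787, -580)), j) = Mul(Add(737, Add(787, -580)), Rational(-1, 140)) = Mul(Add(737, 207), Rational(-1, 140)) = Mul(944, Rational(-1, 140)) = Rational(-236, 35)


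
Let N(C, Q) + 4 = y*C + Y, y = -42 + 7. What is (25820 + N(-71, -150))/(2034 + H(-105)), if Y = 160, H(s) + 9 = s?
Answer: 9487/640 ≈ 14.823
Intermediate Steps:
H(s) = -9 + s
y = -35
N(C, Q) = 156 - 35*C (N(C, Q) = -4 + (-35*C + 160) = -4 + (160 - 35*C) = 156 - 35*C)
(25820 + N(-71, -150))/(2034 + H(-105)) = (25820 + (156 - 35*(-71)))/(2034 + (-9 - 105)) = (25820 + (156 + 2485))/(2034 - 114) = (25820 + 2641)/1920 = 28461*(1/1920) = 9487/640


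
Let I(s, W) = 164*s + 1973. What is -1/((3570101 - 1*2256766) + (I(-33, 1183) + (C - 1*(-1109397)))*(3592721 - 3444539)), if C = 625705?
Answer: -1/256602600001 ≈ -3.8971e-12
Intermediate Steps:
I(s, W) = 1973 + 164*s
-1/((3570101 - 1*2256766) + (I(-33, 1183) + (C - 1*(-1109397)))*(3592721 - 3444539)) = -1/((3570101 - 1*2256766) + ((1973 + 164*(-33)) + (625705 - 1*(-1109397)))*(3592721 - 3444539)) = -1/((3570101 - 2256766) + ((1973 - 5412) + (625705 + 1109397))*148182) = -1/(1313335 + (-3439 + 1735102)*148182) = -1/(1313335 + 1731663*148182) = -1/(1313335 + 256601286666) = -1/256602600001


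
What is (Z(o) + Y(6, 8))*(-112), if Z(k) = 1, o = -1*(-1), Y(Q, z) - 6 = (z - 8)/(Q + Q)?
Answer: -784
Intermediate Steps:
Y(Q, z) = 6 + (-8 + z)/(2*Q) (Y(Q, z) = 6 + (z - 8)/(Q + Q) = 6 + (-8 + z)/((2*Q)) = 6 + (-8 + z)*(1/(2*Q)) = 6 + (-8 + z)/(2*Q))
o = 1
(Z(o) + Y(6, 8))*(-112) = (1 + (1/2)*(-8 + 8 + 12*6)/6)*(-112) = (1 + (1/2)*(1/6)*(-8 + 8 + 72))*(-112) = (1 + (1/2)*(1/6)*72)*(-112) = (1 + 6)*(-112) = 7*(-112) = -784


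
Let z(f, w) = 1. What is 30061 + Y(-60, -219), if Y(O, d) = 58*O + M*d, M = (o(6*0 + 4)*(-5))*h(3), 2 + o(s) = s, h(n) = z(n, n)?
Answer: 28771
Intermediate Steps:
h(n) = 1
o(s) = -2 + s
M = -10 (M = ((-2 + (6*0 + 4))*(-5))*1 = ((-2 + (0 + 4))*(-5))*1 = ((-2 + 4)*(-5))*1 = (2*(-5))*1 = -10*1 = -10)
Y(O, d) = -10*d + 58*O (Y(O, d) = 58*O - 10*d = -10*d + 58*O)
30061 + Y(-60, -219) = 30061 + (-10*(-219) + 58*(-60)) = 30061 + (2190 - 3480) = 30061 - 1290 = 28771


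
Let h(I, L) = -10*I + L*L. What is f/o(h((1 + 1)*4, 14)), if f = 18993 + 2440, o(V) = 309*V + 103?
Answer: 21433/35947 ≈ 0.59624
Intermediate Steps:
h(I, L) = L**2 - 10*I (h(I, L) = -10*I + L**2 = L**2 - 10*I)
o(V) = 103 + 309*V
f = 21433
f/o(h((1 + 1)*4, 14)) = 21433/(103 + 309*(14**2 - 10*(1 + 1)*4)) = 21433/(103 + 309*(196 - 20*4)) = 21433/(103 + 309*(196 - 10*8)) = 21433/(103 + 309*(196 - 80)) = 21433/(103 + 309*116) = 21433/(103 + 35844) = 21433/35947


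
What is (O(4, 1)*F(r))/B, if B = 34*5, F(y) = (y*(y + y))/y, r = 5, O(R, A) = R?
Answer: 4/17 ≈ 0.23529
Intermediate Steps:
F(y) = 2*y (F(y) = (y*(2*y))/y = (2*y**2)/y = 2*y)
B = 170
(O(4, 1)*F(r))/B = (4*(2*5))/170 = (4*10)*(1/170) = 40*(1/170) = 4/17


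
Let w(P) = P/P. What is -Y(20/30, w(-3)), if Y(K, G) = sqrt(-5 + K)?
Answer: -I*sqrt(39)/3 ≈ -2.0817*I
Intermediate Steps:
w(P) = 1
-Y(20/30, w(-3)) = -sqrt(-5 + 20/30) = -sqrt(-5 + 20*(1/30)) = -sqrt(-5 + 2/3) = -sqrt(-13/3) = -I*sqrt(39)/3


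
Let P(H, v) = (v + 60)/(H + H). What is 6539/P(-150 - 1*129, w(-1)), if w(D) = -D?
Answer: -3648762/61 ≈ -59816.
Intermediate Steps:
P(H, v) = (60 + v)/(2*H) (P(H, v) = (60 + v)/((2*H)) = (60 + v)*(1/(2*H)) = (60 + v)/(2*H))
6539/P(-150 - 1*129, w(-1)) = 6539/(((60 - 1*(-1))/(2*(-150 - 1*129)))) = 6539/(((60 + 1)/(2*(-150 - 129)))) = 6539/(((½)*61/(-279))) = 6539/(((½)*(-1/279)*61)) = 6539/(-61/558) = 6539*(-558/61) = -3648762/61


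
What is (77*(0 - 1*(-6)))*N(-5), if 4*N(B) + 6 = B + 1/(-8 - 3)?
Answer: -1281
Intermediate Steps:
N(B) = -67/44 + B/4 (N(B) = -3/2 + (B + 1/(-8 - 3))/4 = -3/2 + (B + 1/(-11))/4 = -3/2 + (B - 1/11)/4 = -3/2 + (-1/11 + B)/4 = -3/2 + (-1/44 + B/4) = -67/44 + B/4)
(77*(0 - 1*(-6)))*N(-5) = (77*(0 - 1*(-6)))*(-67/44 + (¼)*(-5)) = (77*(0 + 6))*(-67/44 - 5/4) = (77*6)*(-61/22) = 462*(-61/22) = -1281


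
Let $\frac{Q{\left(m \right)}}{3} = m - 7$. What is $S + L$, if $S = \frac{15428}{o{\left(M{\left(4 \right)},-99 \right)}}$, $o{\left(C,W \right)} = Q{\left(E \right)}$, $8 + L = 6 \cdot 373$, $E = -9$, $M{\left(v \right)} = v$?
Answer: $\frac{22903}{12} \approx 1908.6$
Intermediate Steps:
$Q{\left(m \right)} = -21 + 3 m$ ($Q{\left(m \right)} = 3 \left(m - 7\right) = 3 \left(-7 + m\right) = -21 + 3 m$)
$L = 2230$ ($L = -8 + 6 \cdot 373 = -8 + 2238 = 2230$)
$o{\left(C,W \right)} = -48$ ($o{\left(C,W \right)} = -21 + 3 \left(-9\right) = -21 - 27 = -48$)
$S = - \frac{3857}{12}$ ($S = \frac{15428}{-48} = 15428 \left(- \frac{1}{48}\right) = - \frac{3857}{12} \approx -321.42$)
$S + L = - \frac{3857}{12} + 2230 = \frac{22903}{12}$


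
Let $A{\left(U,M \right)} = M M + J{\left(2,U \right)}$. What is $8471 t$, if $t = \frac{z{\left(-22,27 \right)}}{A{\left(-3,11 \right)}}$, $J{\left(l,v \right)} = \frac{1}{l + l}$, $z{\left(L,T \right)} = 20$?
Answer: $\frac{135536}{97} \approx 1397.3$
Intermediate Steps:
$J{\left(l,v \right)} = \frac{1}{2 l}$
$A{\left(U,M \right)} = \frac{1}{4} + M^{2}$ ($A{\left(U,M \right)} = M M + \frac{1}{2 \cdot 2} = M^{2} + \frac{1}{2} \cdot \frac{1}{2} = M^{2} + \frac{1}{4} = \frac{1}{4} + M^{2}$)
$t = \frac{16}{97}$ ($t = \frac{20}{\frac{1}{4} + 11^{2}} = \frac{20}{\frac{1}{4} + 121} = \frac{20}{\frac{485}{4}} = 20 \cdot \frac{4}{485} = \frac{16}{97} \approx 0.16495$)
$8471 t = 8471 \cdot \frac{16}{97} = \frac{135536}{97}$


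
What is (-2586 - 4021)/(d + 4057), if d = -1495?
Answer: -6607/2562 ≈ -2.5788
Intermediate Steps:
(-2586 - 4021)/(d + 4057) = (-2586 - 4021)/(-1495 + 4057) = -6607/2562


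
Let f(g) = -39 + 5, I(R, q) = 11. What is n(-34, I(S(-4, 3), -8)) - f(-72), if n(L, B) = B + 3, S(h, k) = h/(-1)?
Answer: 48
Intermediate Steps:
S(h, k) = -h (S(h, k) = h*(-1) = -h)
f(g) = -34
n(L, B) = 3 + B
n(-34, I(S(-4, 3), -8)) - f(-72) = (3 + 11) - 1*(-34) = 14 + 34 = 48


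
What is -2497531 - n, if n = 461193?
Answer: -2958724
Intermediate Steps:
-2497531 - n = -2497531 - 1*461193 = -2497531 - 461193 = -2958724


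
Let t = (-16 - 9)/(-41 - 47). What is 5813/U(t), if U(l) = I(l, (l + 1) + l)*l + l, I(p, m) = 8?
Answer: 511544/225 ≈ 2273.5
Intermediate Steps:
t = 25/88 (t = -25/(-88) = -25*(-1/88) = 25/88 ≈ 0.28409)
U(l) = 9*l (U(l) = 8*l + l = 9*l)
5813/U(t) = 5813/((9*(25/88))) = 5813/(225/88) = 5813*(88/225) = 511544/225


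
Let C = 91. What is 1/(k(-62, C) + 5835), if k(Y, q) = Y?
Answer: 1/5773 ≈ 0.00017322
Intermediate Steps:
1/(k(-62, C) + 5835) = 1/(-62 + 5835) = 1/5773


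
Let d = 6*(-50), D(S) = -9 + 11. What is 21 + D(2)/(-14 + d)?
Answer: 3296/157 ≈ 20.994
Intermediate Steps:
D(S) = 2
d = -300
21 + D(2)/(-14 + d) = 21 + 2/(-14 - 300) = 21 + 2/(-314) = 21 - 1/314*2 = 21 - 1/157 = 3296/157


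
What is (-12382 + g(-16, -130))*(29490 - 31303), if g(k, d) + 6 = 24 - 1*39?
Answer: 22486639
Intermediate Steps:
g(k, d) = -21 (g(k, d) = -6 + (24 - 1*39) = -6 + (24 - 39) = -6 - 15 = -21)
(-12382 + g(-16, -130))*(29490 - 31303) = (-12382 - 21)*(29490 - 31303) = -12403*(-1813) = 22486639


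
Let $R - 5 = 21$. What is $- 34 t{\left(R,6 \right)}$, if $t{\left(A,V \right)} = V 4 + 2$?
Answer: $-884$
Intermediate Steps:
$R = 26$ ($R = 5 + 21 = 26$)
$t{\left(A,V \right)} = 2 + 4 V$ ($t{\left(A,V \right)} = 4 V + 2 = 2 + 4 V$)
$- 34 t{\left(R,6 \right)} = - 34 \left(2 + 4 \cdot 6\right) = - 34 \left(2 + 24\right) = \left(-34\right) 26 = -884$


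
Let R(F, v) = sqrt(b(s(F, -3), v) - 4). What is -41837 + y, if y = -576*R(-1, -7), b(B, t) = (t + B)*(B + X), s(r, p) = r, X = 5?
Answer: -41837 - 3456*I ≈ -41837.0 - 3456.0*I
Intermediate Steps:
b(B, t) = (5 + B)*(B + t) (b(B, t) = (t + B)*(B + 5) = (B + t)*(5 + B) = (5 + B)*(B + t))
R(F, v) = sqrt(-4 + F**2 + 5*F + 5*v + F*v) (R(F, v) = sqrt((F**2 + 5*F + 5*v + F*v) - 4) = sqrt(-4 + F**2 + 5*F + 5*v + F*v))
y = -3456*I (y = -576*sqrt(-4 + (-1)**2 + 5*(-1) + 5*(-7) - 1*(-7)) = -576*sqrt(-4 + 1 - 5 - 35 + 7) = -3456*I ≈ -3456.0*I)
-41837 + y = -41837 - 3456*I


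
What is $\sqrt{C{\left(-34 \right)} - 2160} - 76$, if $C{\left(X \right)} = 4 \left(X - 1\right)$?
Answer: $-76 + 10 i \sqrt{23} \approx -76.0 + 47.958 i$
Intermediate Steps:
$C{\left(X \right)} = -4 + 4 X$ ($C{\left(X \right)} = 4 \left(-1 + X\right) = -4 + 4 X$)
$\sqrt{C{\left(-34 \right)} - 2160} - 76 = \sqrt{\left(-4 + 4 \left(-34\right)\right) - 2160} - 76 = \sqrt{\left(-4 - 136\right) - 2160} - 76 = \sqrt{-140 - 2160} - 76 = \sqrt{-2300} - 76 = 10 i \sqrt{23} - 76 = -76 + 10 i \sqrt{23}$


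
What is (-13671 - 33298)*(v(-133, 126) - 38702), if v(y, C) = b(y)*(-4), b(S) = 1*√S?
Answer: 1817794238 + 187876*I*√133 ≈ 1.8178e+9 + 2.1667e+6*I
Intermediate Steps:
b(S) = √S
v(y, C) = -4*√y (v(y, C) = √y*(-4) = -4*√y)
(-13671 - 33298)*(v(-133, 126) - 38702) = (-13671 - 33298)*(-4*I*√133 - 38702) = -46969*(-4*I*√133 - 38702) = -46969*(-38702 - 4*I*√133) = 1817794238 + 187876*I*√133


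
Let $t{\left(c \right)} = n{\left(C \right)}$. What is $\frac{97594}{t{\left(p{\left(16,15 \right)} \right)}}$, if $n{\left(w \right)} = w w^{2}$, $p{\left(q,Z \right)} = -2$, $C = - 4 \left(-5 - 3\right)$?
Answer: $\frac{48797}{16384} \approx 2.9783$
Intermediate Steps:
$C = 32$ ($C = \left(-4\right) \left(-8\right) = 32$)
$n{\left(w \right)} = w^{3}$
$t{\left(c \right)} = 32768$ ($t{\left(c \right)} = 32^{3} = 32768$)
$\frac{97594}{t{\left(p{\left(16,15 \right)} \right)}} = \frac{97594}{32768} = 97594 \cdot \frac{1}{32768} = \frac{48797}{16384}$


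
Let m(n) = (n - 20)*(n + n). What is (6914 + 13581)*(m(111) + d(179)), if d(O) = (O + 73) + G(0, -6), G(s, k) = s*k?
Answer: 419204730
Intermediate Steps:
m(n) = 2*n*(-20 + n) (m(n) = (-20 + n)*(2*n) = 2*n*(-20 + n))
G(s, k) = k*s
d(O) = 73 + O (d(O) = (O + 73) - 6*0 = (73 + O) + 0 = 73 + O)
(6914 + 13581)*(m(111) + d(179)) = (6914 + 13581)*(2*111*(-20 + 111) + (73 + 179)) = 20495*(2*111*91 + 252) = 20495*(20202 + 252) = 20495*20454 = 419204730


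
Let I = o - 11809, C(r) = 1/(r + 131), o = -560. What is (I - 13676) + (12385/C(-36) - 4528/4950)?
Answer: 2847559486/2475 ≈ 1.1505e+6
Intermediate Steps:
C(r) = 1/(131 + r)
I = -12369 (I = -560 - 11809 = -12369)
(I - 13676) + (12385/C(-36) - 4528/4950) = (-12369 - 13676) + (12385/(1/(131 - 36)) - 4528/4950) = -26045 + (12385/(1/95) - 4528*1/4950) = -26045 + (12385/(1/95) - 2264/2475) = -26045 + (12385*95 - 2264/2475) = -26045 + (1176575 - 2264/2475) = -26045 + 2912020861/2475 = 2847559486/2475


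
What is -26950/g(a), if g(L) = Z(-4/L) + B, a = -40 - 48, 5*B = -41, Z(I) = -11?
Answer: 67375/48 ≈ 1403.6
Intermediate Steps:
B = -41/5 (B = (1/5)*(-41) = -41/5 ≈ -8.2000)
a = -88
g(L) = -96/5 (g(L) = -11 - 41/5 = -96/5)
-26950/g(a) = -26950/(-96/5) = -26950*(-5/96) = 67375/48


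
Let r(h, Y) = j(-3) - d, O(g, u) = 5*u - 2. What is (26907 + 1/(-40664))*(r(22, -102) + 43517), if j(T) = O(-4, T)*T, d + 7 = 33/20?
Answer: 953512347434349/813280 ≈ 1.1724e+9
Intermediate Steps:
O(g, u) = -2 + 5*u
d = -107/20 (d = -7 + 33/20 = -107/20 ≈ -5.3500)
j(T) = T*(-2 + 5*T) (j(T) = (-2 + 5*T)*T = T*(-2 + 5*T))
r(h, Y) = 1127/20 (r(h, Y) = -3*(-2 + 5*(-3)) - 1*(-107/20) = -3*(-2 - 15) + 107/20 = -3*(-17) + 107/20 = 51 + 107/20 = 1127/20)
(26907 + 1/(-40664))*(r(22, -102) + 43517) = (26907 + 1/(-40664))*(1127/20 + 43517) = (26907 - 1/40664)*(871467/20) = (1094146247/40664)*(871467/20) = 953512347434349/813280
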